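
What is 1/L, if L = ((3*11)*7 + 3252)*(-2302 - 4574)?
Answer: -1/23949108 ≈ -4.1755e-8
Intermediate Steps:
L = -23949108 (L = (33*7 + 3252)*(-6876) = (231 + 3252)*(-6876) = 3483*(-6876) = -23949108)
1/L = 1/(-23949108) = -1/23949108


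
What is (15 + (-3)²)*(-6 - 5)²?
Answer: 2904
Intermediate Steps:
(15 + (-3)²)*(-6 - 5)² = (15 + 9)*(-11)² = 24*121 = 2904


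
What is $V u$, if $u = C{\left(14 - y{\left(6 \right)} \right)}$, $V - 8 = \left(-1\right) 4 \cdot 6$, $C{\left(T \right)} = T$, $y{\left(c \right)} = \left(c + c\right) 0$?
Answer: $-224$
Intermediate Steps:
$y{\left(c \right)} = 0$ ($y{\left(c \right)} = 2 c 0 = 0$)
$V = -16$ ($V = 8 + \left(-1\right) 4 \cdot 6 = 8 - 24 = -16$)
$u = 14$ ($u = 14 - 0 = 14 + 0 = 14$)
$V u = \left(-16\right) 14 = -224$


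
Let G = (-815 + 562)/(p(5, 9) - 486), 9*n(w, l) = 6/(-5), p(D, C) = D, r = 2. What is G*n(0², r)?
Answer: -506/7215 ≈ -0.070132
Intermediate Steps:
n(w, l) = -2/15 (n(w, l) = (6/(-5))/9 = (6*(-⅕))/9 = (⅑)*(-6/5) = -2/15)
G = 253/481 (G = (-815 + 562)/(5 - 486) = -253/(-481) = -253*(-1/481) = 253/481 ≈ 0.52599)
G*n(0², r) = (253/481)*(-2/15) = -506/7215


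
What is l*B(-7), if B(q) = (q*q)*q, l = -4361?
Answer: 1495823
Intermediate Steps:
B(q) = q³ (B(q) = q²*q = q³)
l*B(-7) = -4361*(-7)³ = -4361*(-343) = 1495823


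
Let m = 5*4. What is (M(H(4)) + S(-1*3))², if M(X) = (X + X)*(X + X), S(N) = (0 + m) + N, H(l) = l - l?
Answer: 289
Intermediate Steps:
H(l) = 0
m = 20
S(N) = 20 + N (S(N) = (0 + 20) + N = 20 + N)
M(X) = 4*X² (M(X) = (2*X)*(2*X) = 4*X²)
(M(H(4)) + S(-1*3))² = (4*0² + (20 - 1*3))² = (4*0 + (20 - 3))² = (0 + 17)² = 17² = 289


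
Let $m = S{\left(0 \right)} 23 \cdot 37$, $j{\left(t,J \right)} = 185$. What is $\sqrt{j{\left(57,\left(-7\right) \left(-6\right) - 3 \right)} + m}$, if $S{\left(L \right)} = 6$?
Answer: $\sqrt{5291} \approx 72.739$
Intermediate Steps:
$m = 5106$ ($m = 6 \cdot 23 \cdot 37 = 138 \cdot 37 = 5106$)
$\sqrt{j{\left(57,\left(-7\right) \left(-6\right) - 3 \right)} + m} = \sqrt{185 + 5106} = \sqrt{5291}$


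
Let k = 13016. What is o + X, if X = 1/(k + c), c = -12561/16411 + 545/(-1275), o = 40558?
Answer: 2208968357179313/54464430026 ≈ 40558.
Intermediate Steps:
c = -4991854/4184805 (c = -12561*1/16411 + 545*(-1/1275) = -12561/16411 - 109/255 = -4991854/4184805 ≈ -1.1929)
X = 4184805/54464430026 (X = 1/(13016 - 4991854/4184805) = 1/(54464430026/4184805) = 4184805/54464430026 ≈ 7.6836e-5)
o + X = 40558 + 4184805/54464430026 = 2208968357179313/54464430026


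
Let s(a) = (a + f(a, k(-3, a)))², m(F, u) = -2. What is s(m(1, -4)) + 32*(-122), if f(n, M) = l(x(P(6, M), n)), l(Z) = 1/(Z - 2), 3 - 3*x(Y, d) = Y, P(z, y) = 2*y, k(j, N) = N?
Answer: -3903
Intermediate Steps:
x(Y, d) = 1 - Y/3
l(Z) = 1/(-2 + Z)
f(n, M) = 1/(-1 - 2*M/3) (f(n, M) = 1/(-2 + (1 - 2*M/3)) = 1/(-1 - 2*M/3))
s(a) = (a - 3/(3 + 2*a))²
s(m(1, -4)) + 32*(-122) = (-3 - 2*(3 + 2*(-2)))²/(3 + 2*(-2))² + 32*(-122) = (-3 - 2*(3 - 4))²/(3 - 4)² - 3904 = (-3 - 2*(-1))²/(-1)² - 3904 = (-3 + 2)²*1 - 3904 = (-1)²*1 - 3904 = 1*1 - 3904 = 1 - 3904 = -3903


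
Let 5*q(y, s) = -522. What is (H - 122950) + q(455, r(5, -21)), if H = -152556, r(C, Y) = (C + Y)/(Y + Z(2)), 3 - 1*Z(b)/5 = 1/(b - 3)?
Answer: -1378052/5 ≈ -2.7561e+5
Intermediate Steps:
Z(b) = 15 - 5/(-3 + b) (Z(b) = 15 - 5/(b - 3) = 15 - 5/(-3 + b))
r(C, Y) = (C + Y)/(20 + Y) (r(C, Y) = (C + Y)/(Y + 5*(-10 + 3*2)/(-3 + 2)) = (C + Y)/(Y + 5*(-10 + 6)/(-1)) = (C + Y)/(Y + 5*(-1)*(-4)) = (C + Y)/(Y + 20) = (C + Y)/(20 + Y))
q(y, s) = -522/5 (q(y, s) = (⅕)*(-522) = -522/5)
(H - 122950) + q(455, r(5, -21)) = (-152556 - 122950) - 522/5 = -275506 - 522/5 = -1378052/5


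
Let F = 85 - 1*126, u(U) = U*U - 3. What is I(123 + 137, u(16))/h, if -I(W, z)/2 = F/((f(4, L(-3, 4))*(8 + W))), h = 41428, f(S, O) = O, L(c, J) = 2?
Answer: 41/11102704 ≈ 3.6928e-6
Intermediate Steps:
u(U) = -3 + U² (u(U) = U² - 3 = -3 + U²)
F = -41 (F = 85 - 126 = -41)
I(W, z) = 82/(16 + 2*W) (I(W, z) = -(-82)/(2*(8 + W)) = -(-82)/(16 + 2*W) = 82/(16 + 2*W))
I(123 + 137, u(16))/h = (41/(8 + (123 + 137)))/41428 = (41/(8 + 260))*(1/41428) = (41/268)*(1/41428) = 41/11102704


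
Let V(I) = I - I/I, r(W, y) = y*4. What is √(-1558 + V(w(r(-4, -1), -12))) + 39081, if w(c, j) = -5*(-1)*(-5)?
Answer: 39081 + 12*I*√11 ≈ 39081.0 + 39.799*I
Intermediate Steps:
r(W, y) = 4*y
w(c, j) = -25 (w(c, j) = 5*(-5) = -25)
V(I) = -1 + I (V(I) = I - 1*1 = I - 1 = -1 + I)
√(-1558 + V(w(r(-4, -1), -12))) + 39081 = √(-1558 + (-1 - 25)) + 39081 = √(-1558 - 26) + 39081 = √(-1584) + 39081 = 12*I*√11 + 39081 = 39081 + 12*I*√11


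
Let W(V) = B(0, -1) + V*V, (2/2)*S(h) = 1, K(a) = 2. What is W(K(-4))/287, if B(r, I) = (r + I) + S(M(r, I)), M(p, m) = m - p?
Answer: 4/287 ≈ 0.013937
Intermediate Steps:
S(h) = 1
B(r, I) = 1 + I + r (B(r, I) = (r + I) + 1 = (I + r) + 1 = 1 + I + r)
W(V) = V² (W(V) = (1 - 1 + 0) + V*V = 0 + V² = V²)
W(K(-4))/287 = 2²/287 = 4*(1/287) = 4/287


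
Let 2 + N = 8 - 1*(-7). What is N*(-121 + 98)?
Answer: -299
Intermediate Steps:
N = 13 (N = -2 + (8 - 1*(-7)) = -2 + (8 + 7) = -2 + 15 = 13)
N*(-121 + 98) = 13*(-121 + 98) = 13*(-23) = -299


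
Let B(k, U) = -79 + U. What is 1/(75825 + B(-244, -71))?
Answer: 1/75675 ≈ 1.3214e-5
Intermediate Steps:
1/(75825 + B(-244, -71)) = 1/(75825 + (-79 - 71)) = 1/(75825 - 150) = 1/75675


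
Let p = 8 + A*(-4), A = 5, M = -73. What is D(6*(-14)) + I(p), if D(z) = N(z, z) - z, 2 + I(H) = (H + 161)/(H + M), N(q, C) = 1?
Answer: 6906/85 ≈ 81.247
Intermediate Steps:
p = -12 (p = 8 + 5*(-4) = 8 - 20 = -12)
I(H) = -2 + (161 + H)/(-73 + H) (I(H) = -2 + (H + 161)/(H - 73) = -2 + (161 + H)/(-73 + H))
D(z) = 1 - z
D(6*(-14)) + I(p) = (1 - 6*(-14)) + (307 - 1*(-12))/(-73 - 12) = (1 - 1*(-84)) + (307 + 12)/(-85) = (1 + 84) - 1/85*319 = 85 - 319/85 = 6906/85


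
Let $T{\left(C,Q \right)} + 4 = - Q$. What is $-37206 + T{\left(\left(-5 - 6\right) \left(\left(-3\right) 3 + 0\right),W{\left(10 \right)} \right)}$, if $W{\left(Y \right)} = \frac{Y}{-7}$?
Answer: $- \frac{260460}{7} \approx -37209.0$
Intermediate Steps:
$W{\left(Y \right)} = - \frac{Y}{7}$ ($W{\left(Y \right)} = Y \left(- \frac{1}{7}\right) = - \frac{Y}{7}$)
$T{\left(C,Q \right)} = -4 - Q$
$-37206 + T{\left(\left(-5 - 6\right) \left(\left(-3\right) 3 + 0\right),W{\left(10 \right)} \right)} = -37206 - \left(4 - \frac{10}{7}\right) = -37206 - \frac{18}{7} = - \frac{260460}{7}$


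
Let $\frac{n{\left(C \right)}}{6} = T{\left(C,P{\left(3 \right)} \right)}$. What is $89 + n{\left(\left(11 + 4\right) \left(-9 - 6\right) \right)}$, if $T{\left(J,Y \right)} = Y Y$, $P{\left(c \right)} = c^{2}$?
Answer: $575$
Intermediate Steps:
$T{\left(J,Y \right)} = Y^{2}$
$n{\left(C \right)} = 486$ ($n{\left(C \right)} = 6 \left(3^{2}\right)^{2} = 6 \cdot 9^{2} = 6 \cdot 81 = 486$)
$89 + n{\left(\left(11 + 4\right) \left(-9 - 6\right) \right)} = 89 + 486 = 575$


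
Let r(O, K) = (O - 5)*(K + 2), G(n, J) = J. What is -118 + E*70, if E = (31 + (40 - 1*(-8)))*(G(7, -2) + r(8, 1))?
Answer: 38592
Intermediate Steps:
r(O, K) = (-5 + O)*(2 + K)
E = 553 (E = (31 + (40 - 1*(-8)))*(-2 + (-10 - 5*1 + 2*8 + 1*8)) = (31 + (40 + 8))*(-2 + (-10 - 5 + 16 + 8)) = (31 + 48)*(-2 + 9) = 79*7 = 553)
-118 + E*70 = -118 + 553*70 = -118 + 38710 = 38592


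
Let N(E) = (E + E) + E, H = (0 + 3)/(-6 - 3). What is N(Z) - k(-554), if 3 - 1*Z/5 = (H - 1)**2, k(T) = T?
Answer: 1717/3 ≈ 572.33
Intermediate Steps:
H = -1/3 (H = 3/(-9) = 3*(-1/9) = -1/3 ≈ -0.33333)
Z = 55/9 (Z = 15 - 5*(-1/3 - 1)**2 = 15 - 5*(-4/3)**2 = 15 - 5*16/9 = 15 - 80/9 = 55/9 ≈ 6.1111)
N(E) = 3*E (N(E) = 2*E + E = 3*E)
N(Z) - k(-554) = 3*(55/9) - 1*(-554) = 55/3 + 554 = 1717/3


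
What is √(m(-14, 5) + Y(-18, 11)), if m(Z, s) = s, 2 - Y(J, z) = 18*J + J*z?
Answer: 23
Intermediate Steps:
Y(J, z) = 2 - 18*J - J*z (Y(J, z) = 2 - (18*J + J*z) = 2 + (-18*J - J*z) = 2 - 18*J - J*z)
√(m(-14, 5) + Y(-18, 11)) = √(5 + (2 - 18*(-18) - 1*(-18)*11)) = √(5 + (2 + 324 + 198)) = √(5 + 524) = √529 = 23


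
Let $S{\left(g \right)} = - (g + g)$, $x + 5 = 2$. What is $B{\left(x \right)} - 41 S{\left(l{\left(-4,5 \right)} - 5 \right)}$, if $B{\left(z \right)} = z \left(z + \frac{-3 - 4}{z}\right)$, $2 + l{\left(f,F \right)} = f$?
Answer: $-900$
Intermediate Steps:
$l{\left(f,F \right)} = -2 + f$
$x = -3$ ($x = -5 + 2 = -3$)
$B{\left(z \right)} = z \left(z - \frac{7}{z}\right)$ ($B{\left(z \right)} = z \left(z + \frac{-3 - 4}{z}\right) = z \left(z - \frac{7}{z}\right)$)
$S{\left(g \right)} = - 2 g$
$B{\left(x \right)} - 41 S{\left(l{\left(-4,5 \right)} - 5 \right)} = \left(-7 + \left(-3\right)^{2}\right) - 41 \left(- 2 \left(\left(-2 - 4\right) - 5\right)\right) = \left(-7 + 9\right) - 41 \left(- 2 \left(-6 - 5\right)\right) = 2 - 41 \left(\left(-2\right) \left(-11\right)\right) = 2 - 902 = -900$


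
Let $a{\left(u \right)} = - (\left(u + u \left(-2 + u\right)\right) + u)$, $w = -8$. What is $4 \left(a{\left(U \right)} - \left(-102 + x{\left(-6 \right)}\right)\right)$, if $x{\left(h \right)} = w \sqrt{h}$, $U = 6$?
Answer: $264 + 32 i \sqrt{6} \approx 264.0 + 78.384 i$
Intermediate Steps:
$x{\left(h \right)} = - 8 \sqrt{h}$
$a{\left(u \right)} = - 2 u - u \left(-2 + u\right)$ ($a{\left(u \right)} = - (2 u + u \left(-2 + u\right)) = - 2 u - u \left(-2 + u\right)$)
$4 \left(a{\left(U \right)} - \left(-102 + x{\left(-6 \right)}\right)\right) = 4 \left(- 6^{2} + \left(102 - - 8 \sqrt{-6}\right)\right) = 4 \left(\left(-1\right) 36 + \left(102 - - 8 i \sqrt{6}\right)\right) = 4 \left(-36 + \left(102 - - 8 i \sqrt{6}\right)\right) = 4 \left(-36 + \left(102 + 8 i \sqrt{6}\right)\right) = 4 \left(66 + 8 i \sqrt{6}\right) = 264 + 32 i \sqrt{6}$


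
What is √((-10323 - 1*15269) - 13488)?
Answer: 2*I*√9770 ≈ 197.69*I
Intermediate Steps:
√((-10323 - 1*15269) - 13488) = √((-10323 - 15269) - 13488) = √(-25592 - 13488) = √(-39080) = 2*I*√9770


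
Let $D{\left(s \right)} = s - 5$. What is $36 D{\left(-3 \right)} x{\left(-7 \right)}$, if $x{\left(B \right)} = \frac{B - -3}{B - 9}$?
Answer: $-72$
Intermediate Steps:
$x{\left(B \right)} = \frac{3 + B}{-9 + B}$ ($x{\left(B \right)} = \frac{B + \left(-2 + 5\right)}{B - 9} = \frac{B + 3}{B - 9} = \frac{3 + B}{-9 + B}$)
$D{\left(s \right)} = -5 + s$ ($D{\left(s \right)} = s - 5 = -5 + s$)
$36 D{\left(-3 \right)} x{\left(-7 \right)} = 36 \left(-5 - 3\right) \frac{3 - 7}{-9 - 7} = 36 \left(-8\right) \frac{1}{-16} \left(-4\right) = - 288 \left(\left(- \frac{1}{16}\right) \left(-4\right)\right) = \left(-288\right) \frac{1}{4} = -72$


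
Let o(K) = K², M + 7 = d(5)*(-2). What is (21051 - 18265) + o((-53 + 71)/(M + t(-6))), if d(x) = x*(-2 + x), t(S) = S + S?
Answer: 6689510/2401 ≈ 2786.1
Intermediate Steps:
t(S) = 2*S
M = -37 (M = -7 + (5*(-2 + 5))*(-2) = -7 + (5*3)*(-2) = -7 + 15*(-2) = -7 - 30 = -37)
(21051 - 18265) + o((-53 + 71)/(M + t(-6))) = (21051 - 18265) + ((-53 + 71)/(-37 + 2*(-6)))² = 2786 + (18/(-37 - 12))² = 2786 + (18/(-49))² = 2786 + (18*(-1/49))² = 2786 + (-18/49)² = 2786 + 324/2401 = 6689510/2401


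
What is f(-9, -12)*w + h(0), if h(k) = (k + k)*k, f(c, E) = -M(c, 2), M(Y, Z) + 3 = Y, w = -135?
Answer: -1620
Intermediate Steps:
M(Y, Z) = -3 + Y
f(c, E) = 3 - c (f(c, E) = -(-3 + c) = 3 - c)
h(k) = 2*k² (h(k) = (2*k)*k = 2*k²)
f(-9, -12)*w + h(0) = (3 - 1*(-9))*(-135) + 2*0² = (3 + 9)*(-135) + 2*0 = 12*(-135) + 0 = -1620 + 0 = -1620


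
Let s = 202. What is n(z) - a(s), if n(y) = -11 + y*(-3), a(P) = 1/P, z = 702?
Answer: -427635/202 ≈ -2117.0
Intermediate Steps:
n(y) = -11 - 3*y
n(z) - a(s) = (-11 - 3*702) - 1/202 = (-11 - 2106) - 1*1/202 = -2117 - 1/202 = -427635/202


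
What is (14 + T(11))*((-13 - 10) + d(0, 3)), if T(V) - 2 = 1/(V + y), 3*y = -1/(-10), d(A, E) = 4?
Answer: -101194/331 ≈ -305.72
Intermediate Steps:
y = 1/30 (y = (-1/(-10))/3 = (-1*(-⅒))/3 = (⅓)*(⅒) = 1/30 ≈ 0.033333)
T(V) = 2 + 1/(1/30 + V) (T(V) = 2 + 1/(V + 1/30) = 2 + 1/(1/30 + V))
(14 + T(11))*((-13 - 10) + d(0, 3)) = (14 + 4*(8 + 15*11)/(1 + 30*11))*((-13 - 10) + 4) = (14 + 4*(8 + 165)/(1 + 330))*(-23 + 4) = (14 + 4*173/331)*(-19) = (14 + 4*(1/331)*173)*(-19) = (14 + 692/331)*(-19) = (5326/331)*(-19) = -101194/331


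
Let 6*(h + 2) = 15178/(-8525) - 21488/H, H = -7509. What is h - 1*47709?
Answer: -9162513460126/192042675 ≈ -47711.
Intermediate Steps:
h = -349478551/192042675 (h = -2 + (15178/(-8525) - 21488/(-7509))/6 = -2 + (15178*(-1/8525) - 21488*(-1/7509))/6 = -2 + (-15178/8525 + 21488/7509)/6 = -2 + (⅙)*(69213598/64014225) = -2 + 34606799/192042675 = -349478551/192042675 ≈ -1.8198)
h - 1*47709 = -349478551/192042675 - 1*47709 = -349478551/192042675 - 47709 = -9162513460126/192042675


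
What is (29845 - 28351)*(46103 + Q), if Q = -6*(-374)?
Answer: 72230418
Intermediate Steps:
Q = 2244
(29845 - 28351)*(46103 + Q) = (29845 - 28351)*(46103 + 2244) = 1494*48347 = 72230418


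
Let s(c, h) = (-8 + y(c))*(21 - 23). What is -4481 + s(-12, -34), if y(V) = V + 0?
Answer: -4441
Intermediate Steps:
y(V) = V
s(c, h) = 16 - 2*c (s(c, h) = (-8 + c)*(21 - 23) = (-8 + c)*(-2) = 16 - 2*c)
-4481 + s(-12, -34) = -4481 + (16 - 2*(-12)) = -4481 + (16 + 24) = -4481 + 40 = -4441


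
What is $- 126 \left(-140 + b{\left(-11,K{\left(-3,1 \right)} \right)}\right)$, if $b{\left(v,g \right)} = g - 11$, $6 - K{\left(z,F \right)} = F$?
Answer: $18396$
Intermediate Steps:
$K{\left(z,F \right)} = 6 - F$
$b{\left(v,g \right)} = -11 + g$
$- 126 \left(-140 + b{\left(-11,K{\left(-3,1 \right)} \right)}\right) = - 126 \left(-140 + \left(-11 + \left(6 - 1\right)\right)\right) = - 126 \left(-140 + \left(-11 + 5\right)\right) = - 126 \left(-140 - 6\right) = \left(-126\right) \left(-146\right) = 18396$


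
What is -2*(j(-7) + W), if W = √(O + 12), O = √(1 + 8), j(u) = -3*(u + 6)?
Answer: -6 - 2*√15 ≈ -13.746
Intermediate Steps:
j(u) = -18 - 3*u (j(u) = -3*(6 + u) = -18 - 3*u)
O = 3 (O = √9 = 3)
W = √15 (W = √(3 + 12) = √15 ≈ 3.8730)
-2*(j(-7) + W) = -2*((-18 - 3*(-7)) + √15) = -2*((-18 + 21) + √15) = -2*(3 + √15) = -6 - 2*√15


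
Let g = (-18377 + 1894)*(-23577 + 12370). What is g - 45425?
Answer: 184679556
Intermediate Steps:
g = 184724981 (g = -16483*(-11207) = 184724981)
g - 45425 = 184724981 - 45425 = 184679556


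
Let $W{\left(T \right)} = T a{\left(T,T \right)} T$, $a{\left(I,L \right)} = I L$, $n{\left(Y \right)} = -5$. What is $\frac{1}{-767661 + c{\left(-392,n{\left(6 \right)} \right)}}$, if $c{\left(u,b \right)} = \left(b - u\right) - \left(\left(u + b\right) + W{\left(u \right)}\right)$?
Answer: $- \frac{1}{23613391773} \approx -4.2349 \cdot 10^{-11}$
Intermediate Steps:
$W{\left(T \right)} = T^{4}$ ($W{\left(T \right)} = T T T T = T T^{2} T = T^{3} T = T^{4}$)
$c{\left(u,b \right)} = - u^{4} - 2 u$ ($c{\left(u,b \right)} = \left(b - u\right) - \left(\left(u + b\right) + u^{4}\right) = \left(b - u\right) - \left(\left(b + u\right) + u^{4}\right) = \left(b - u\right) - \left(b + u + u^{4}\right) = - u^{4} - 2 u$)
$\frac{1}{-767661 + c{\left(-392,n{\left(6 \right)} \right)}} = \frac{1}{-767661 - 392 \left(-2 - \left(-392\right)^{3}\right)} = \frac{1}{-767661 - 392 \left(-2 - -60236288\right)} = \frac{1}{-767661 - 392 \left(-2 + 60236288\right)} = \frac{1}{-767661 - 23612624112} = \frac{1}{-23613391773} = - \frac{1}{23613391773}$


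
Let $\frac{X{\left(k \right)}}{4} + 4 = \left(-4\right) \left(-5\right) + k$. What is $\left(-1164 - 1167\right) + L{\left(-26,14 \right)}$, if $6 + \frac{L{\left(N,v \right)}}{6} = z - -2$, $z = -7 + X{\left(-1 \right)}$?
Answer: $-2037$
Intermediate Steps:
$X{\left(k \right)} = 64 + 4 k$ ($X{\left(k \right)} = -16 + 4 \left(\left(-4\right) \left(-5\right) + k\right) = -16 + 4 \left(20 + k\right) = -16 + \left(80 + 4 k\right) = 64 + 4 k$)
$z = 53$ ($z = -7 + \left(64 + 4 \left(-1\right)\right) = -7 + \left(64 - 4\right) = -7 + 60 = 53$)
$L{\left(N,v \right)} = 294$ ($L{\left(N,v \right)} = -36 + 6 \left(53 - -2\right) = -36 + 6 \left(53 + 2\right) = -36 + 6 \cdot 55 = -36 + 330 = 294$)
$\left(-1164 - 1167\right) + L{\left(-26,14 \right)} = \left(-1164 - 1167\right) + 294 = -2331 + 294 = -2037$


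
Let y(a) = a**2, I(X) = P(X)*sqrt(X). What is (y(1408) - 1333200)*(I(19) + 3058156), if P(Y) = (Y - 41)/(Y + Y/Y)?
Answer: 1985550597184 - 3570952*sqrt(19)/5 ≈ 1.9855e+12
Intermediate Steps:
P(Y) = (-41 + Y)/(1 + Y) (P(Y) = (-41 + Y)/(Y + 1) = (-41 + Y)/(1 + Y))
I(X) = sqrt(X)*(-41 + X)/(1 + X) (I(X) = ((-41 + X)/(1 + X))*sqrt(X) = sqrt(X)*(-41 + X)/(1 + X))
(y(1408) - 1333200)*(I(19) + 3058156) = (1408**2 - 1333200)*(sqrt(19)*(-41 + 19)/(1 + 19) + 3058156) = (1982464 - 1333200)*(sqrt(19)*(-22)/20 + 3058156) = 649264*(sqrt(19)*(1/20)*(-22) + 3058156) = 649264*(-11*sqrt(19)/10 + 3058156) = 649264*(3058156 - 11*sqrt(19)/10) = 1985550597184 - 3570952*sqrt(19)/5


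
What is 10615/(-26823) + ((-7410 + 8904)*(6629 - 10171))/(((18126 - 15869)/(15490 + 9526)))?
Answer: -3550784987963719/60539511 ≈ -5.8652e+7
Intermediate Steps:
10615/(-26823) + ((-7410 + 8904)*(6629 - 10171))/(((18126 - 15869)/(15490 + 9526))) = 10615*(-1/26823) + (1494*(-3542))/((2257/25016)) = -10615/26823 - 5291748/(2257*(1/25016)) = -10615/26823 - 5291748/2257/25016 = -10615/26823 - 5291748*25016/2257 = -10615/26823 - 132378367968/2257 = -3550784987963719/60539511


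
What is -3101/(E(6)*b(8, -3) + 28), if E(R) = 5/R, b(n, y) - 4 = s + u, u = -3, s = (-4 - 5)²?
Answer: -9303/289 ≈ -32.190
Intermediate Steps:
s = 81 (s = (-9)² = 81)
b(n, y) = 82 (b(n, y) = 4 + (81 - 3) = 4 + 78 = 82)
-3101/(E(6)*b(8, -3) + 28) = -3101/((5/6)*82 + 28) = -3101/((5*(⅙))*82 + 28) = -3101/((⅚)*82 + 28) = -3101/(205/3 + 28) = -3101/289/3 = -3101*3/289 = -9303/289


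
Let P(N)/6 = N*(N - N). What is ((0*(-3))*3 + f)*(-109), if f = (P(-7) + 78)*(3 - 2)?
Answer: -8502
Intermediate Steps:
P(N) = 0 (P(N) = 6*(N*(N - N)) = 6*(N*0) = 6*0 = 0)
f = 78 (f = (0 + 78)*(3 - 2) = 78*1 = 78)
((0*(-3))*3 + f)*(-109) = ((0*(-3))*3 + 78)*(-109) = (0*3 + 78)*(-109) = (0 + 78)*(-109) = 78*(-109) = -8502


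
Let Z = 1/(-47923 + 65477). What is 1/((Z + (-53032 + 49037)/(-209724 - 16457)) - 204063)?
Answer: -3970381274/810207843561851 ≈ -4.9004e-6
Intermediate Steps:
Z = 1/17554 ≈ 5.6967e-5
1/((Z + (-53032 + 49037)/(-209724 - 16457)) - 204063) = 1/((1/17554 + (-53032 + 49037)/(-209724 - 16457)) - 204063) = 1/((1/17554 - 3995/(-226181)) - 204063) = 1/((1/17554 - 3995*(-1/226181)) - 204063) = 1/((1/17554 + 3995/226181) - 204063) = 1/(70354411/3970381274 - 204063) = 1/(-810207843561851/3970381274) = -3970381274/810207843561851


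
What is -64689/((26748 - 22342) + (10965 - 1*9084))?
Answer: -64689/6287 ≈ -10.289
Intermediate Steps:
-64689/((26748 - 22342) + (10965 - 1*9084)) = -64689/(4406 + (10965 - 9084)) = -64689/(4406 + 1881) = -64689/6287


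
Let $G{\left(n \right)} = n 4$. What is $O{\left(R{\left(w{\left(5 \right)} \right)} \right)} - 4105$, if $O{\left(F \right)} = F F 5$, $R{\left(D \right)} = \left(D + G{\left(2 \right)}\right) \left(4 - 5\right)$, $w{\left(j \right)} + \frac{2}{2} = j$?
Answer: $-3385$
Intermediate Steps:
$w{\left(j \right)} = -1 + j$
$G{\left(n \right)} = 4 n$
$R{\left(D \right)} = -8 - D$ ($R{\left(D \right)} = \left(D + 4 \cdot 2\right) \left(4 - 5\right) = \left(D + 8\right) \left(-1\right) = \left(8 + D\right) \left(-1\right) = -8 - D$)
$O{\left(F \right)} = 5 F^{2}$ ($O{\left(F \right)} = F^{2} \cdot 5 = 5 F^{2}$)
$O{\left(R{\left(w{\left(5 \right)} \right)} \right)} - 4105 = 5 \left(-8 - \left(-1 + 5\right)\right)^{2} - 4105 = 5 \left(-8 - 4\right)^{2} - 4105 = 5 \left(-12\right)^{2} - 4105 = 5 \cdot 144 - 4105 = 720 - 4105 = -3385$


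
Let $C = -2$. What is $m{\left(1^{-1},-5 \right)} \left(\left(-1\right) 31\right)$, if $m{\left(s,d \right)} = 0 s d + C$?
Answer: $62$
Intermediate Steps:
$m{\left(s,d \right)} = -2$ ($m{\left(s,d \right)} = 0 s d - 2 = 0 d - 2 = 0 - 2 = -2$)
$m{\left(1^{-1},-5 \right)} \left(\left(-1\right) 31\right) = - 2 \left(\left(-1\right) 31\right) = \left(-2\right) \left(-31\right) = 62$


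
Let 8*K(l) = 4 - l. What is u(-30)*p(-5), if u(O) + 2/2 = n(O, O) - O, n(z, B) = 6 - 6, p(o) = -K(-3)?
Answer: -203/8 ≈ -25.375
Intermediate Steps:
K(l) = ½ - l/8 (K(l) = (4 - l)/8 = ½ - l/8)
p(o) = -7/8 (p(o) = -(½ - ⅛*(-3)) = -(½ + 3/8) = -1*7/8 = -7/8)
n(z, B) = 0
u(O) = -1 - O (u(O) = -1 + (0 - O) = -1 - O)
u(-30)*p(-5) = (-1 - 1*(-30))*(-7/8) = (-1 + 30)*(-7/8) = 29*(-7/8) = -203/8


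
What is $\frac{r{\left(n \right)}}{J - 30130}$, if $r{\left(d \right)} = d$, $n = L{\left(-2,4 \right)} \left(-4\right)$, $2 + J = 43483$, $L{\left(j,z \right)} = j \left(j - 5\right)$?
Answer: $- \frac{56}{13351} \approx -0.0041944$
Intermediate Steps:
$L{\left(j,z \right)} = j \left(-5 + j\right)$
$J = 43481$ ($J = -2 + 43483 = 43481$)
$n = -56$ ($n = - 2 \left(-5 - 2\right) \left(-4\right) = \left(-2\right) \left(-7\right) \left(-4\right) = 14 \left(-4\right) = -56$)
$\frac{r{\left(n \right)}}{J - 30130} = - \frac{56}{43481 - 30130} = - \frac{56}{13351}$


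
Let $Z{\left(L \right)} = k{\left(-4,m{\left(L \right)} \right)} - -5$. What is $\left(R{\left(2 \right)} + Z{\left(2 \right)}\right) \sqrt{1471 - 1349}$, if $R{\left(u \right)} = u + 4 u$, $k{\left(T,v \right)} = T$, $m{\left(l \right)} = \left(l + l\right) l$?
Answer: $11 \sqrt{122} \approx 121.5$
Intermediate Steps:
$m{\left(l \right)} = 2 l^{2}$ ($m{\left(l \right)} = 2 l l = 2 l^{2}$)
$R{\left(u \right)} = 5 u$
$Z{\left(L \right)} = 1$ ($Z{\left(L \right)} = -4 - -5 = -4 + 5 = 1$)
$\left(R{\left(2 \right)} + Z{\left(2 \right)}\right) \sqrt{1471 - 1349} = \left(5 \cdot 2 + 1\right) \sqrt{1471 - 1349} = \left(10 + 1\right) \sqrt{122} = 11 \sqrt{122}$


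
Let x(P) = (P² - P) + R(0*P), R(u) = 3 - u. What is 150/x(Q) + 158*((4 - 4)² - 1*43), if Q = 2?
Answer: -6764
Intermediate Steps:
x(P) = 3 + P² - P (x(P) = (P² - P) + (3 - 0*P) = (P² - P) + (3 - 1*0) = (P² - P) + (3 + 0) = (P² - P) + 3 = 3 + P² - P)
150/x(Q) + 158*((4 - 4)² - 1*43) = 150/(3 + 2² - 1*2) + 158*((4 - 4)² - 1*43) = 150/(3 + 4 - 2) + 158*(0² - 43) = 150/5 + 158*(0 - 43) = 150*(⅕) + 158*(-43) = 30 - 6794 = -6764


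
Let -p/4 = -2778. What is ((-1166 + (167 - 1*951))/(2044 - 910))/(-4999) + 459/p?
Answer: 145759883/3499579944 ≈ 0.041651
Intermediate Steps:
p = 11112 (p = -4*(-2778) = 11112)
((-1166 + (167 - 1*951))/(2044 - 910))/(-4999) + 459/p = ((-1166 + (167 - 1*951))/(2044 - 910))/(-4999) + 459/11112 = ((-1166 + (167 - 951))/1134)*(-1/4999) + 459*(1/11112) = ((-1166 - 784)*(1/1134))*(-1/4999) + 153/3704 = -1950*1/1134*(-1/4999) + 153/3704 = -325/189*(-1/4999) + 153/3704 = 325/944811 + 153/3704 = 145759883/3499579944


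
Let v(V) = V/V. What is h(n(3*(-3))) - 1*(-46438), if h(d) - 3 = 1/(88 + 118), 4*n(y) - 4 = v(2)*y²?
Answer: 9566847/206 ≈ 46441.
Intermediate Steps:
v(V) = 1
n(y) = 1 + y²/4 (n(y) = 1 + (1*y²)/4 = 1 + y²/4)
h(d) = 619/206 (h(d) = 3 + 1/(88 + 118) = 3 + 1/206 = 619/206)
h(n(3*(-3))) - 1*(-46438) = 619/206 - 1*(-46438) = 619/206 + 46438 = 9566847/206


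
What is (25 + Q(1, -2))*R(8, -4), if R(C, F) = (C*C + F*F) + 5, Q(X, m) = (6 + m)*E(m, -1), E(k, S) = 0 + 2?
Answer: 2805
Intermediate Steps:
E(k, S) = 2
Q(X, m) = 12 + 2*m (Q(X, m) = (6 + m)*2 = 12 + 2*m)
R(C, F) = 5 + C² + F² (R(C, F) = (C² + F²) + 5 = 5 + C² + F²)
(25 + Q(1, -2))*R(8, -4) = (25 + (12 + 2*(-2)))*(5 + 8² + (-4)²) = (25 + (12 - 4))*(5 + 64 + 16) = (25 + 8)*85 = 33*85 = 2805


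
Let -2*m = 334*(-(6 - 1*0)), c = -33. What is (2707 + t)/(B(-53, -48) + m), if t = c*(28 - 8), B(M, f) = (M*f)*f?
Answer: -2047/121110 ≈ -0.016902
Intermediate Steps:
B(M, f) = M*f²
t = -660 (t = -33*(28 - 8) = -33*20 = -660)
m = 1002 (m = -167*(-(6 - 1*0)) = -167*(-(6 + 0)) = -167*(-1*6) = -167*(-6) = -½*(-2004) = 1002)
(2707 + t)/(B(-53, -48) + m) = (2707 - 660)/(-53*(-48)² + 1002) = 2047/(-53*2304 + 1002) = 2047/(-122112 + 1002) = 2047/(-121110) = 2047*(-1/121110) = -2047/121110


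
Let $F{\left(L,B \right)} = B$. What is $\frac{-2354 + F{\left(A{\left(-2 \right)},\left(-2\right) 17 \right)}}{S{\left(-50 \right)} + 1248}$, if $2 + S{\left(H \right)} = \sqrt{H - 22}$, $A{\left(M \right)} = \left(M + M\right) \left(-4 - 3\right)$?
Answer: $- \frac{743862}{388147} + \frac{3582 i \sqrt{2}}{388147} \approx -1.9164 + 0.013051 i$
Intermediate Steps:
$A{\left(M \right)} = - 14 M$ ($A{\left(M \right)} = 2 M \left(-7\right) = - 14 M$)
$S{\left(H \right)} = -2 + \sqrt{-22 + H}$ ($S{\left(H \right)} = -2 + \sqrt{H - 22} = -2 + \sqrt{-22 + H}$)
$\frac{-2354 + F{\left(A{\left(-2 \right)},\left(-2\right) 17 \right)}}{S{\left(-50 \right)} + 1248} = \frac{-2354 - 34}{\left(-2 + \sqrt{-22 - 50}\right) + 1248} = \frac{-2354 - 34}{\left(-2 + \sqrt{-72}\right) + 1248} = - \frac{2388}{\left(-2 + 6 i \sqrt{2}\right) + 1248} = - \frac{2388}{1246 + 6 i \sqrt{2}}$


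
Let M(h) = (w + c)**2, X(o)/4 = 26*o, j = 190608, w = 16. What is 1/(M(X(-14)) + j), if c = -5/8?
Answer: 64/12214041 ≈ 5.2399e-6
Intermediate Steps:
c = -5/8 (c = -5*1/8 = -5/8 ≈ -0.62500)
X(o) = 104*o (X(o) = 4*(26*o) = 104*o)
M(h) = 15129/64 (M(h) = (16 - 5/8)**2 = (123/8)**2 = 15129/64)
1/(M(X(-14)) + j) = 1/(15129/64 + 190608) = 1/(12214041/64) = 64/12214041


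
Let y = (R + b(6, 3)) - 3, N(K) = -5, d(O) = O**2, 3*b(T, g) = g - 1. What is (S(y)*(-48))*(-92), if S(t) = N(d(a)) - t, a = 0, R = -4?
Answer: 5888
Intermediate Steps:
b(T, g) = -1/3 + g/3 (b(T, g) = (g - 1)/3 = (-1 + g)/3 = -1/3 + g/3)
y = -19/3 (y = (-4 + (-1/3 + (1/3)*3)) - 3 = (-4 + (-1/3 + 1)) - 3 = (-4 + 2/3) - 3 = -10/3 - 3 = -19/3 ≈ -6.3333)
S(t) = -5 - t
(S(y)*(-48))*(-92) = ((-5 - 1*(-19/3))*(-48))*(-92) = ((-5 + 19/3)*(-48))*(-92) = ((4/3)*(-48))*(-92) = -64*(-92) = 5888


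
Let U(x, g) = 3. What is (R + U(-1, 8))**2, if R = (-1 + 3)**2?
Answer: 49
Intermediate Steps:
R = 4 (R = 2**2 = 4)
(R + U(-1, 8))**2 = (4 + 3)**2 = 7**2 = 49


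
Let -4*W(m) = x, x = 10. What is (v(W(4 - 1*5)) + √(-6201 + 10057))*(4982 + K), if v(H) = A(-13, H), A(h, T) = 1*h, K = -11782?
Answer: 88400 - 27200*√241 ≈ -3.3386e+5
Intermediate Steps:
W(m) = -5/2 (W(m) = -¼*10 = -5/2)
A(h, T) = h
v(H) = -13
(v(W(4 - 1*5)) + √(-6201 + 10057))*(4982 + K) = (-13 + √(-6201 + 10057))*(4982 - 11782) = (-13 + √3856)*(-6800) = (-13 + 4*√241)*(-6800) = 88400 - 27200*√241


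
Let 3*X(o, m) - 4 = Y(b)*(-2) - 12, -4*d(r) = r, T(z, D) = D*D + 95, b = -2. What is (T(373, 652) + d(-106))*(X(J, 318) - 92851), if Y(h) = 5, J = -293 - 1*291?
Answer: -78970328507/2 ≈ -3.9485e+10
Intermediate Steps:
J = -584 (J = -293 - 291 = -584)
T(z, D) = 95 + D² (T(z, D) = D² + 95 = 95 + D²)
d(r) = -r/4
X(o, m) = -6 (X(o, m) = 4/3 + (5*(-2) - 12)/3 = 4/3 + (-10 - 12)/3 = 4/3 + (⅓)*(-22) = 4/3 - 22/3 = -6)
(T(373, 652) + d(-106))*(X(J, 318) - 92851) = ((95 + 652²) - ¼*(-106))*(-6 - 92851) = ((95 + 425104) + 53/2)*(-92857) = (425199 + 53/2)*(-92857) = (850451/2)*(-92857) = -78970328507/2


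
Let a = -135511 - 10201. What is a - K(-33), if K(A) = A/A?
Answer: -145713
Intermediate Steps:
K(A) = 1
a = -145712
a - K(-33) = -145712 - 1*1 = -145712 - 1 = -145713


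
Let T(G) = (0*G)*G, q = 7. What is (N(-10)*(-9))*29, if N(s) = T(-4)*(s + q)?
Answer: 0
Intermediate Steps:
T(G) = 0 (T(G) = 0*G = 0)
N(s) = 0 (N(s) = 0*(s + 7) = 0*(7 + s) = 0)
(N(-10)*(-9))*29 = (0*(-9))*29 = 0*29 = 0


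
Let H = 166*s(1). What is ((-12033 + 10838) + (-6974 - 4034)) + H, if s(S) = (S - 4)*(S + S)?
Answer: -13199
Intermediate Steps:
s(S) = 2*S*(-4 + S) (s(S) = (-4 + S)*(2*S) = 2*S*(-4 + S))
H = -996 (H = 166*(2*1*(-4 + 1)) = 166*(2*1*(-3)) = 166*(-6) = -996)
((-12033 + 10838) + (-6974 - 4034)) + H = ((-12033 + 10838) + (-6974 - 4034)) - 996 = (-1195 - 11008) - 996 = -12203 - 996 = -13199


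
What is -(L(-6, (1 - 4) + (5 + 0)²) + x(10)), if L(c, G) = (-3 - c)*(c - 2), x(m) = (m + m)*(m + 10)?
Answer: -376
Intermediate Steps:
x(m) = 2*m*(10 + m) (x(m) = (2*m)*(10 + m) = 2*m*(10 + m))
L(c, G) = (-3 - c)*(-2 + c)
-(L(-6, (1 - 4) + (5 + 0)²) + x(10)) = -((6 - 1*(-6) - 1*(-6)²) + 2*10*(10 + 10)) = -((6 + 6 - 1*36) + 2*10*20) = -((6 + 6 - 36) + 400) = -(-24 + 400) = -1*376 = -376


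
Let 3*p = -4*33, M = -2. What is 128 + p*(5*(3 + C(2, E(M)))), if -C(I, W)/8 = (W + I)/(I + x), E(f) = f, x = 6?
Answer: -532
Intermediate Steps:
C(I, W) = -8*(I + W)/(6 + I) (C(I, W) = -8*(W + I)/(I + 6) = -8*(I + W)/(6 + I))
p = -44 (p = (-4*33)/3 = (⅓)*(-132) = -44)
128 + p*(5*(3 + C(2, E(M)))) = 128 - 220*(3 + 8*(-1*2 - 1*(-2))/(6 + 2)) = 128 - 220*(3 + 8*(-2 + 2)/8) = 128 - 220*(3 + 8*(⅛)*0) = 128 - 220*(3 + 0) = 128 - 220*3 = 128 - 44*15 = 128 - 660 = -532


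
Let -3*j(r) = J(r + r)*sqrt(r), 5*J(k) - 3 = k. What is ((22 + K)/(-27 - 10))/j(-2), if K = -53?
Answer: -465*I*sqrt(2)/74 ≈ -8.8866*I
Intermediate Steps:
J(k) = 3/5 + k/5
j(r) = -sqrt(r)*(3/5 + 2*r/5)/3 (j(r) = -(3/5 + (r + r)/5)*sqrt(r)/3 = -(3/5 + (2*r)/5)*sqrt(r)/3 = -(3/5 + 2*r/5)*sqrt(r)/3 = -sqrt(r)*(3/5 + 2*r/5)/3)
((22 + K)/(-27 - 10))/j(-2) = ((22 - 53)/(-27 - 10))/((sqrt(-2)*(-3 - 2*(-2))/15)) = (-31/(-37))/(((I*sqrt(2))*(-3 + 4)/15)) = (-31*(-1/37))/(((1/15)*(I*sqrt(2))*1)) = (31/37)/(I*sqrt(2)/15) = -15*I*sqrt(2)/2*(31/37) = -465*I*sqrt(2)/74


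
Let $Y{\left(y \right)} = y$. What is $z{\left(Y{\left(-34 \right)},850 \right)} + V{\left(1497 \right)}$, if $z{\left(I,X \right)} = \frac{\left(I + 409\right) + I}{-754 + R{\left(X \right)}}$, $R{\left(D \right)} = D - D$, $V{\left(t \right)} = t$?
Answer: $\frac{1128397}{754} \approx 1496.5$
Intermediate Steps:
$R{\left(D \right)} = 0$
$z{\left(I,X \right)} = - \frac{409}{754} - \frac{I}{377}$ ($z{\left(I,X \right)} = \frac{\left(I + 409\right) + I}{-754 + 0} = \frac{\left(409 + I\right) + I}{-754} = \left(409 + 2 I\right) \left(- \frac{1}{754}\right) = - \frac{409}{754} - \frac{I}{377}$)
$z{\left(Y{\left(-34 \right)},850 \right)} + V{\left(1497 \right)} = \left(- \frac{409}{754} - - \frac{34}{377}\right) + 1497 = \left(- \frac{409}{754} + \frac{34}{377}\right) + 1497 = - \frac{341}{754} + 1497 = \frac{1128397}{754}$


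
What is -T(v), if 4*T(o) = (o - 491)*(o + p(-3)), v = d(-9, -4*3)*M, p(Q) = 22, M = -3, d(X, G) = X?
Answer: 5684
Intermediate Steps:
v = 27 (v = -9*(-3) = 27)
T(o) = (-491 + o)*(22 + o)/4 (T(o) = ((o - 491)*(o + 22))/4 = ((-491 + o)*(22 + o))/4 = (-491 + o)*(22 + o)/4)
-T(v) = -(-5401/2 - 469/4*27 + (¼)*27²) = -(-5401/2 - 12663/4 + (¼)*729) = -(-5401/2 - 12663/4 + 729/4) = -1*(-5684) = 5684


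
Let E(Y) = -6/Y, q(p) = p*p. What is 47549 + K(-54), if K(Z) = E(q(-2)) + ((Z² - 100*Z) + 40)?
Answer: 111807/2 ≈ 55904.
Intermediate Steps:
q(p) = p²
K(Z) = 77/2 + Z² - 100*Z (K(Z) = -6/((-2)²) + ((Z² - 100*Z) + 40) = -6/4 + (40 + Z² - 100*Z) = -6*¼ + (40 + Z² - 100*Z) = -3/2 + (40 + Z² - 100*Z) = 77/2 + Z² - 100*Z)
47549 + K(-54) = 47549 + (77/2 + (-54)² - 100*(-54)) = 47549 + (77/2 + 2916 + 5400) = 47549 + 16709/2 = 111807/2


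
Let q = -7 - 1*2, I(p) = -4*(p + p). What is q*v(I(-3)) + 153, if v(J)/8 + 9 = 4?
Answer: 513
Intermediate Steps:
I(p) = -8*p
q = -9 (q = -7 - 2 = -9)
v(J) = -40 (v(J) = -72 + 8*4 = -72 + 32 = -40)
q*v(I(-3)) + 153 = -9*(-40) + 153 = 360 + 153 = 513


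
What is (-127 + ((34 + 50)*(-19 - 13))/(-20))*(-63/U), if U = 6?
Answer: -777/10 ≈ -77.700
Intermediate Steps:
(-127 + ((34 + 50)*(-19 - 13))/(-20))*(-63/U) = (-127 + ((34 + 50)*(-19 - 13))/(-20))*(-63/6) = (-127 + (84*(-32))*(-1/20))*(-63*⅙) = (-127 - 2688*(-1/20))*(-21/2) = (-127 + 672/5)*(-21/2) = (37/5)*(-21/2) = -777/10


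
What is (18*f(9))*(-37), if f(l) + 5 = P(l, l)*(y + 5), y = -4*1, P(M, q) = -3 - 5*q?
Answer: 35298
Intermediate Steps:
y = -4
f(l) = -8 - 5*l (f(l) = -5 + (-3 - 5*l)*(-4 + 5) = -5 + (-3 - 5*l)*1 = -5 + (-3 - 5*l) = -8 - 5*l)
(18*f(9))*(-37) = (18*(-8 - 5*9))*(-37) = (18*(-8 - 45))*(-37) = (18*(-53))*(-37) = -954*(-37) = 35298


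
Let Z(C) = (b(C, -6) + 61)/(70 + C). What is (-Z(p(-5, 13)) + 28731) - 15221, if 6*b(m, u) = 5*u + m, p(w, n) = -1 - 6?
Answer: 729493/54 ≈ 13509.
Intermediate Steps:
p(w, n) = -7
b(m, u) = m/6 + 5*u/6 (b(m, u) = (5*u + m)/6 = (m + 5*u)/6 = m/6 + 5*u/6)
Z(C) = (56 + C/6)/(70 + C) (Z(C) = ((C/6 + (5/6)*(-6)) + 61)/(70 + C) = ((C/6 - 5) + 61)/(70 + C) = ((-5 + C/6) + 61)/(70 + C) = (56 + C/6)/(70 + C))
(-Z(p(-5, 13)) + 28731) - 15221 = (-(336 - 7)/(6*(70 - 7)) + 28731) - 15221 = (-329/(6*63) + 28731) - 15221 = (-1*47/54 + 28731) - 15221 = (-47/54 + 28731) - 15221 = 1551427/54 - 15221 = 729493/54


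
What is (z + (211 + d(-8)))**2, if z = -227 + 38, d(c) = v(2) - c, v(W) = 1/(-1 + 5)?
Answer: 14641/16 ≈ 915.06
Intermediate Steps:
v(W) = 1/4
d(c) = 1/4 - c
z = -189
(z + (211 + d(-8)))**2 = (-189 + (211 + (1/4 - 1*(-8))))**2 = (-189 + (211 + (1/4 + 8)))**2 = (-189 + (211 + 33/4))**2 = (-189 + 877/4)**2 = (121/4)**2 = 14641/16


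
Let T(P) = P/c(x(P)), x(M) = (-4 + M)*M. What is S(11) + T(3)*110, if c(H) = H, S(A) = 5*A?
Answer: -55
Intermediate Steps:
x(M) = M*(-4 + M)
T(P) = 1/(-4 + P) (T(P) = P/((P*(-4 + P))) = P*(1/(P*(-4 + P))) = 1/(-4 + P))
S(11) + T(3)*110 = 5*11 + 110/(-4 + 3) = 55 + 110/(-1) = 55 - 1*110 = 55 - 110 = -55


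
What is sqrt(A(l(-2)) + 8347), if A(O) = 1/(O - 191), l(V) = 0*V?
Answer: 2*sqrt(76126679)/191 ≈ 91.362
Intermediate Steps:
l(V) = 0
A(O) = 1/(-191 + O)
sqrt(A(l(-2)) + 8347) = sqrt(1/(-191 + 0) + 8347) = sqrt(1/(-191) + 8347) = sqrt(-1/191 + 8347) = sqrt(1594276/191) = 2*sqrt(76126679)/191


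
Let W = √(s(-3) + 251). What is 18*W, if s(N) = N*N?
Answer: 36*√65 ≈ 290.24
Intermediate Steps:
s(N) = N²
W = 2*√65 (W = √((-3)² + 251) = √(9 + 251) = √260 = 2*√65 ≈ 16.125)
18*W = 18*(2*√65) = 36*√65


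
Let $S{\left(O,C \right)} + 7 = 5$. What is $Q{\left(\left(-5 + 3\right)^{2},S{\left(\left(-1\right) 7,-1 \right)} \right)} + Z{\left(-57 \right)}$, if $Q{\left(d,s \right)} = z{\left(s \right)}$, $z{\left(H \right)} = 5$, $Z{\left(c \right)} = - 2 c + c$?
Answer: $62$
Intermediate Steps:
$S{\left(O,C \right)} = -2$ ($S{\left(O,C \right)} = -7 + 5 = -2$)
$Z{\left(c \right)} = - c$
$Q{\left(d,s \right)} = 5$
$Q{\left(\left(-5 + 3\right)^{2},S{\left(\left(-1\right) 7,-1 \right)} \right)} + Z{\left(-57 \right)} = 5 - -57 = 5 + 57 = 62$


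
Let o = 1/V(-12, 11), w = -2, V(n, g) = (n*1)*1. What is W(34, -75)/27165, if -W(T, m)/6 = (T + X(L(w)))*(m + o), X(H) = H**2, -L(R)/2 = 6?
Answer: 80189/27165 ≈ 2.9519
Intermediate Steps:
V(n, g) = n (V(n, g) = n*1 = n)
L(R) = -12 (L(R) = -2*6 = -12)
o = -1/12 (o = 1/(-12) = -1/12 ≈ -0.083333)
W(T, m) = -6*(144 + T)*(-1/12 + m) (W(T, m) = -6*(T + (-12)**2)*(m - 1/12) = -6*(T + 144)*(-1/12 + m) = -6*(144 + T)*(-1/12 + m))
W(34, -75)/27165 = (72 + (1/2)*34 - 864*(-75) - 6*34*(-75))/27165 = (72 + 17 + 64800 + 15300)*(1/27165) = 80189*(1/27165) = 80189/27165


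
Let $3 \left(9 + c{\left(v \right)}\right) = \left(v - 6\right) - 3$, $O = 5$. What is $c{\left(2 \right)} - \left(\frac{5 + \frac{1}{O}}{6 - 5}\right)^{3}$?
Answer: $- \frac{56978}{375} \approx -151.94$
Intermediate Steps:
$c{\left(v \right)} = -12 + \frac{v}{3}$ ($c{\left(v \right)} = -9 + \frac{\left(v - 6\right) - 3}{3} = -9 + \frac{\left(-6 + v\right) - 3}{3} = -9 + \frac{-9 + v}{3} = -9 + \left(-3 + \frac{v}{3}\right) = -12 + \frac{v}{3}$)
$c{\left(2 \right)} - \left(\frac{5 + \frac{1}{O}}{6 - 5}\right)^{3} = \left(-12 + \frac{1}{3} \cdot 2\right) - \left(\frac{5 + \frac{1}{5}}{6 - 5}\right)^{3} = \left(-12 + \frac{2}{3}\right) - \left(\frac{5 + \frac{1}{5}}{1}\right)^{3} = - \frac{34}{3} - \left(\frac{26}{5} \cdot 1\right)^{3} = - \frac{34}{3} - \left(\frac{26}{5}\right)^{3} = - \frac{34}{3} - \frac{17576}{125} = - \frac{56978}{375}$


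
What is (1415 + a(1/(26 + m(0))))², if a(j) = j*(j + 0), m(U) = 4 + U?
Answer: 1621804797001/810000 ≈ 2.0022e+6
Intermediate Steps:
a(j) = j² (a(j) = j*j = j²)
(1415 + a(1/(26 + m(0))))² = (1415 + (1/(26 + (4 + 0)))²)² = (1415 + (1/(26 + 4))²)² = (1415 + (1/30)²)² = (1415 + 1/900)² = (1273501/900)² = 1621804797001/810000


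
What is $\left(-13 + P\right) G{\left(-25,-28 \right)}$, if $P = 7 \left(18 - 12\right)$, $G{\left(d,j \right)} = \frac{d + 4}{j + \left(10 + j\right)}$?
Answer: $\frac{609}{46} \approx 13.239$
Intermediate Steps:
$G{\left(d,j \right)} = \frac{4 + d}{10 + 2 j}$
$P = 42$ ($P = 7 \cdot 6 = 42$)
$\left(-13 + P\right) G{\left(-25,-28 \right)} = \left(-13 + 42\right) \frac{4 - 25}{2 \left(5 - 28\right)} = 29 \cdot \frac{1}{2} \frac{1}{-23} \left(-21\right) = 29 \cdot \frac{1}{2} \left(- \frac{1}{23}\right) \left(-21\right) = 29 \cdot \frac{21}{46} = \frac{609}{46}$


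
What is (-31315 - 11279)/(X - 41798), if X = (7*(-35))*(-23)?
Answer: 42594/36163 ≈ 1.1778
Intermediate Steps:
X = 5635 (X = -245*(-23) = 5635)
(-31315 - 11279)/(X - 41798) = (-31315 - 11279)/(5635 - 41798) = -42594/(-36163) = -42594*(-1/36163) = 42594/36163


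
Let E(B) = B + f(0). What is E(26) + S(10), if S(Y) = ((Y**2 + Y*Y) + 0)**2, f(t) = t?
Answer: 40026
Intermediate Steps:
E(B) = B (E(B) = B + 0 = B)
S(Y) = 4*Y**4 (S(Y) = ((Y**2 + Y**2) + 0)**2 = (2*Y**2 + 0)**2 = (2*Y**2)**2 = 4*Y**4)
E(26) + S(10) = 26 + 4*10**4 = 26 + 4*10000 = 26 + 40000 = 40026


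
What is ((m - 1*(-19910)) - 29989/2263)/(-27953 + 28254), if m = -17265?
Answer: 5955646/681163 ≈ 8.7433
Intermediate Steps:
((m - 1*(-19910)) - 29989/2263)/(-27953 + 28254) = ((-17265 - 1*(-19910)) - 29989/2263)/(-27953 + 28254) = ((-17265 + 19910) - 29989*1/2263)/301 = (2645 - 29989/2263)*(1/301) = (5955646/2263)*(1/301) = 5955646/681163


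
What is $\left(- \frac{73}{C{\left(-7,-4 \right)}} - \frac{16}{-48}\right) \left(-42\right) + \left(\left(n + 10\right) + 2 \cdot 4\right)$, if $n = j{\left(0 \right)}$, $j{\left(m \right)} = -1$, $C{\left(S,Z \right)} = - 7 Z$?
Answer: $\frac{225}{2} \approx 112.5$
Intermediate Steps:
$n = -1$
$\left(- \frac{73}{C{\left(-7,-4 \right)}} - \frac{16}{-48}\right) \left(-42\right) + \left(\left(n + 10\right) + 2 \cdot 4\right) = \left(- \frac{73}{\left(-7\right) \left(-4\right)} - \frac{16}{-48}\right) \left(-42\right) + \left(\left(-1 + 10\right) + 2 \cdot 4\right) = \left(- \frac{73}{28} - - \frac{1}{3}\right) \left(-42\right) + \left(9 + 8\right) = \left(\left(-73\right) \frac{1}{28} + \frac{1}{3}\right) \left(-42\right) + 17 = \left(- \frac{73}{28} + \frac{1}{3}\right) \left(-42\right) + 17 = \left(- \frac{191}{84}\right) \left(-42\right) + 17 = \frac{191}{2} + 17 = \frac{225}{2}$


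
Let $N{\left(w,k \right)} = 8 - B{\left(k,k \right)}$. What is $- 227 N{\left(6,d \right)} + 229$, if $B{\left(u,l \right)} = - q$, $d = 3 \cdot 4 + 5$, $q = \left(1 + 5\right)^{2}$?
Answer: $-9759$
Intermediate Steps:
$q = 36$ ($q = 6^{2} = 36$)
$d = 17$ ($d = 12 + 5 = 17$)
$B{\left(u,l \right)} = -36$ ($B{\left(u,l \right)} = \left(-1\right) 36 = -36$)
$N{\left(w,k \right)} = 44$ ($N{\left(w,k \right)} = 8 - -36 = 8 + 36 = 44$)
$- 227 N{\left(6,d \right)} + 229 = \left(-227\right) 44 + 229 = -9988 + 229 = -9759$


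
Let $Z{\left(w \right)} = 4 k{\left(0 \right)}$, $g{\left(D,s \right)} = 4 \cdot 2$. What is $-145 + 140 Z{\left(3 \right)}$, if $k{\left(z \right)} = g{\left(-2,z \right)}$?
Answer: $4335$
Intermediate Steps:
$g{\left(D,s \right)} = 8$
$k{\left(z \right)} = 8$
$Z{\left(w \right)} = 32$ ($Z{\left(w \right)} = 4 \cdot 8 = 32$)
$-145 + 140 Z{\left(3 \right)} = -145 + 140 \cdot 32 = -145 + 4480 = 4335$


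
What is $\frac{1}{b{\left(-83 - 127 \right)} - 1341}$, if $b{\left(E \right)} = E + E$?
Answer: $- \frac{1}{1761} \approx -0.00056786$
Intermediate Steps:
$b{\left(E \right)} = 2 E$
$\frac{1}{b{\left(-83 - 127 \right)} - 1341} = \frac{1}{2 \left(-83 - 127\right) - 1341} = \frac{1}{2 \left(-210\right) - 1341} = \frac{1}{-420 - 1341} = \frac{1}{-1761} = - \frac{1}{1761}$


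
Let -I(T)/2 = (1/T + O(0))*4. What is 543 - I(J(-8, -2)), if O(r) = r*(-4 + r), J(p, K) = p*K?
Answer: 1087/2 ≈ 543.50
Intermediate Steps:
J(p, K) = K*p
I(T) = -8/T (I(T) = -2*(1/T + 0*(-4 + 0))*4 = -2*(1/T + 0*(-4))*4 = -2*(1/T + 0)*4 = -2*4/T = -8/T)
543 - I(J(-8, -2)) = 543 - (-8)/((-2*(-8))) = 543 - (-8)/16 = 543 - 1*(-½) = 543 + ½ = 1087/2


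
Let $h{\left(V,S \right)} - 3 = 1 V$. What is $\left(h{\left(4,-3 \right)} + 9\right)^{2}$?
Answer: $256$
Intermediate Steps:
$h{\left(V,S \right)} = 3 + V$ ($h{\left(V,S \right)} = 3 + 1 V = 3 + V$)
$\left(h{\left(4,-3 \right)} + 9\right)^{2} = \left(\left(3 + 4\right) + 9\right)^{2} = \left(7 + 9\right)^{2} = 16^{2} = 256$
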